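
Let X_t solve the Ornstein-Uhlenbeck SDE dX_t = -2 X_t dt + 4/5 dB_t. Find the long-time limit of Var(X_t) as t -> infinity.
lim Var(X_t) = 4/25

The OU SDE dX = -theta X dt + sigma dB admits the integrating factor exp(theta t): d(exp(theta t) X_t) = sigma exp(theta t) dB_t. Integrating from 0 to t gives X_t = x_0 * exp(-theta t) + sigma * int_0^t exp(-theta (t-s)) dB_s for any initial x_0. The Itô integral has variance (by the Itô isometry) sigma^2 * int_0^t exp(-2 theta (t - s)) ds = sigma^2 * (1 - exp(-2 theta t)) / (2 theta), independent of x_0.
With theta = 2, sigma = 4/5:
  Var(X_t) = (4/5)^2 * (1 - exp(-2*2 t)) / (2 * 2) = 4/25 - 4*exp(-4*t)/25.
As t -> infinity, exp(-2*2 t) -> 0, so the stationary variance is sigma^2 / (2 theta) = 4/25.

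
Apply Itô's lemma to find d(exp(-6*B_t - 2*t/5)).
d(exp(-6*B_t - 2*t/5)) = (88*exp(-6*B_t - 2*t/5)/5) dt + (-6*exp(-6*B_t - 2*t/5)) dB_t

Itô's formula for f(t, x): d f(t, B_t) = (f_t + (1/2) f_xx) dt + f_x dB_t. Compute partials of f(t, x) = exp(-2*t/5 - 6*x):
  f_t(t,x)  = -2*exp(-2*t/5 - 6*x)/5
  f_x(t,x)  = -6*exp(-2*t/5 - 6*x)
  f_xx(t,x) = 36*exp(-2*t/5 - 6*x)
Assemble drift = f_t + (1/2) f_xx = 88*exp(-2*t/5 - 6*x)/5 and diffusion = f_x = -6*exp(-2*t/5 - 6*x). Substituting x = B_t:
  d(exp(-6*B_t - 2*t/5)) = (88*exp(-6*B_t - 2*t/5)/5) dt + (-6*exp(-6*B_t - 2*t/5)) dB_t.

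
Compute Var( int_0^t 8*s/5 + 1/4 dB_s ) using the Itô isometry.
Var = t*(1024*t^2 + 480*t + 75)/1200

The Itô integral of a deterministic integrand f(s) has mean 0 because each increment f(s) * (B_{s+ds} - B_s) has mean 0. By the Itô isometry:
  Var( int_0^t f(s) dB_s ) = E[ (int_0^t f(s) dB_s)^2 ] = int_0^t f(s)^2 ds.
Here f(s) = 8*s/5 + 1/4, so f(s)^2 = (32*s + 5)^2/400. Integrate:
  int_0^t ((32*s + 5)^2/400) ds = t*(1024*t^2 + 480*t + 75)/1200.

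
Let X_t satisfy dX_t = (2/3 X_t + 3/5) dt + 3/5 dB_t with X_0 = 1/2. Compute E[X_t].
E[X_t] = 7*exp(2*t/3)/5 - 9/10

Taking expectations and using E[dB_t] = 0, the mean m(t) = E[X_t] satisfies the ODE m'(t) = a m(t) + b with m(0) = x_0. With a = 2/3, b = 3/5, x_0 = 1/2, the solution is
  m(t) = x_0 * exp(a t) + (b/a) * (exp(a t) - 1)
       = (1/2) * exp((2/3) t) + ((3/5)/(2/3)) * (exp((2/3) t) - 1)
       = 7*exp(2*t/3)/5 - 9/10.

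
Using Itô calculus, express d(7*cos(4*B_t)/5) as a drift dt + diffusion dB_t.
d(7*cos(4*B_t)/5) = (-56*cos(4*B_t)/5) dt + (-28*sin(4*B_t)/5) dB_t

Itô's formula for f(B_t) gives d f(B_t) = f'(B_t) dB_t + (1/2) f''(B_t) dt. Compute derivatives of f(x) = 7*cos(4*x)/5:
  f'(x)  = -28*sin(4*x)/5
  f''(x) = -112*cos(4*x)/5
Substitute x = B_t and multiply the f'' term by 1/2:
  drift     = (1/2) * (-112*cos(4*x)/5) evaluated at B_t = -56*cos(4*B_t)/5
  diffusion = (-28*sin(4*x)/5) evaluated at B_t = -28*sin(4*B_t)/5
Therefore d(7*cos(4*B_t)/5) = (-56*cos(4*B_t)/5) dt + (-28*sin(4*B_t)/5) dB_t.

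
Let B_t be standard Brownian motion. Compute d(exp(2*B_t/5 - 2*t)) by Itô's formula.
d(exp(2*B_t/5 - 2*t)) = (-48*exp(2*B_t/5 - 2*t)/25) dt + (2*exp(2*B_t/5 - 2*t)/5) dB_t

Itô's formula for f(t, x): d f(t, B_t) = (f_t + (1/2) f_xx) dt + f_x dB_t. Compute partials of f(t, x) = exp(-2*t + 2*x/5):
  f_t(t,x)  = -2*exp(-2*t + 2*x/5)
  f_x(t,x)  = 2*exp(-2*t + 2*x/5)/5
  f_xx(t,x) = 4*exp(-2*t + 2*x/5)/25
Assemble drift = f_t + (1/2) f_xx = -48*exp(-2*t + 2*x/5)/25 and diffusion = f_x = 2*exp(-2*t + 2*x/5)/5. Substituting x = B_t:
  d(exp(2*B_t/5 - 2*t)) = (-48*exp(2*B_t/5 - 2*t)/25) dt + (2*exp(2*B_t/5 - 2*t)/5) dB_t.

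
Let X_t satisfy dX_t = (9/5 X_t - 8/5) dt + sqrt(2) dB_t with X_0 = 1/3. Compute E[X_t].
E[X_t] = 8/9 - 5*exp(9*t/5)/9

Taking expectations and using E[dB_t] = 0, the mean m(t) = E[X_t] satisfies the ODE m'(t) = a m(t) + b with m(0) = x_0. With a = 9/5, b = -8/5, x_0 = 1/3, the solution is
  m(t) = x_0 * exp(a t) + (b/a) * (exp(a t) - 1)
       = (1/3) * exp((9/5) t) + ((-8/5)/(9/5)) * (exp((9/5) t) - 1)
       = 8/9 - 5*exp(9*t/5)/9.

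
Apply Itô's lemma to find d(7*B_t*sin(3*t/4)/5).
d(7*B_t*sin(3*t/4)/5) = (21*B_t*cos(3*t/4)/20) dt + (7*sin(3*t/4)/5) dB_t

Itô's formula for f(t, x): d f(t, B_t) = (f_t + (1/2) f_xx) dt + f_x dB_t. Compute partials of f(t, x) = 7*x*sin(3*t/4)/5:
  f_t(t,x)  = 21*x*cos(3*t/4)/20
  f_x(t,x)  = 7*sin(3*t/4)/5
  f_xx(t,x) = 0
Assemble drift = f_t + (1/2) f_xx = 21*x*cos(3*t/4)/20 and diffusion = f_x = 7*sin(3*t/4)/5. Substituting x = B_t:
  d(7*B_t*sin(3*t/4)/5) = (21*B_t*cos(3*t/4)/20) dt + (7*sin(3*t/4)/5) dB_t.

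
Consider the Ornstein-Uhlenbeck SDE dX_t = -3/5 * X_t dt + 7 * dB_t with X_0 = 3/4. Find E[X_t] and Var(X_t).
E[X_t] = 3*exp(-3*t/5)/4; Var(X_t) = 245/6 - 245*exp(-6*t/5)/6

The OU SDE dX = -theta X dt + sigma dB admits the integrating factor exp(theta t): d(exp(theta t) X_t) = sigma exp(theta t) dB_t. Integrating from 0 to t:
  X_t = x_0 * exp(-theta t) + sigma * int_0^t exp(-theta (t-s)) dB_s.
The Itô integral has mean 0 and (by the Itô isometry) variance sigma^2 * int_0^t exp(-2 theta (t - s)) ds = sigma^2 * (1 - exp(-2 theta t)) / (2 theta).
With theta = 3/5, sigma = 7, x_0 = 3/4:
  E[X_t] = 3/4 * exp(-3/5 t) = 3*exp(-3*t/5)/4
  Var(X_t) = (7)^2 * (1 - exp(-2*3/5 t)) / (2 * 3/5) = 245/6 - 245*exp(-6*t/5)/6.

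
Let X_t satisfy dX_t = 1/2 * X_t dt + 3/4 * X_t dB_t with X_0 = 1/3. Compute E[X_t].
E[X_t] = exp(t/2)/3

For GBM dX = mu X dt + sigma X dB with X_0 = x_0, apply Itô to Y = log X: dY = (mu - sigma^2/2) dt + sigma dB, so Y_t = log(x_0) + (mu - sigma^2/2) t + sigma B_t and hence X_t = x_0 * exp((mu - sigma^2/2) t + sigma B_t).
With mu = 1/2, sigma = 3/4, x_0 = 1/3, this gives:
  X_t = 1/3 * exp((7/32) * t + (3/4) * B_t).
Since sigma*B_t ~ Normal(0, sigma^2 t), E[exp(sigma*B_t)] = exp(sigma^2 t / 2); so E[X_t] = x_0 * exp((mu - sigma^2/2) t) * exp(sigma^2 t / 2) = x_0 * exp(mu t) = exp(t/2)/3.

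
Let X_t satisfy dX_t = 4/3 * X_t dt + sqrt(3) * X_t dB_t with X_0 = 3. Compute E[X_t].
E[X_t] = 3*exp(4*t/3)

For GBM dX = mu X dt + sigma X dB with X_0 = x_0, apply Itô to Y = log X: dY = (mu - sigma^2/2) dt + sigma dB, so Y_t = log(x_0) + (mu - sigma^2/2) t + sigma B_t and hence X_t = x_0 * exp((mu - sigma^2/2) t + sigma B_t).
With mu = 4/3, sigma = sqrt(3), x_0 = 3, this gives:
  X_t = 3 * exp((-1/6) * t + (sqrt(3)) * B_t).
Since sigma*B_t ~ Normal(0, sigma^2 t), E[exp(sigma*B_t)] = exp(sigma^2 t / 2); so E[X_t] = x_0 * exp((mu - sigma^2/2) t) * exp(sigma^2 t / 2) = x_0 * exp(mu t) = 3*exp(4*t/3).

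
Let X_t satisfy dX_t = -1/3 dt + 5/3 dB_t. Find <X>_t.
<X>_t = 25*t/9

For an Itô process dX_t = a(t) dt + b(t) dB_t, the quadratic variation is <X>_t = int_0^t b(s)^2 ds (the drift term does not contribute). Here b(s) = 5/3, so
  b(s)^2 = 25/9.
Integrating from 0 to t:
  <X>_t = int_0^t (25/9) ds = 25*t/9.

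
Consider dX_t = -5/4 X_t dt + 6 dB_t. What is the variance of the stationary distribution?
lim Var(X_t) = 72/5

The OU SDE dX = -theta X dt + sigma dB admits the integrating factor exp(theta t): d(exp(theta t) X_t) = sigma exp(theta t) dB_t. Integrating from 0 to t gives X_t = x_0 * exp(-theta t) + sigma * int_0^t exp(-theta (t-s)) dB_s for any initial x_0. The Itô integral has variance (by the Itô isometry) sigma^2 * int_0^t exp(-2 theta (t - s)) ds = sigma^2 * (1 - exp(-2 theta t)) / (2 theta), independent of x_0.
With theta = 5/4, sigma = 6:
  Var(X_t) = (6)^2 * (1 - exp(-2*5/4 t)) / (2 * 5/4) = 72/5 - 72*exp(-5*t/2)/5.
As t -> infinity, exp(-2*5/4 t) -> 0, so the stationary variance is sigma^2 / (2 theta) = 72/5.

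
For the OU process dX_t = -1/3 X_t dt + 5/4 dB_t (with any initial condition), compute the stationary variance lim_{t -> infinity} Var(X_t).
lim Var(X_t) = 75/32

The OU SDE dX = -theta X dt + sigma dB admits the integrating factor exp(theta t): d(exp(theta t) X_t) = sigma exp(theta t) dB_t. Integrating from 0 to t gives X_t = x_0 * exp(-theta t) + sigma * int_0^t exp(-theta (t-s)) dB_s for any initial x_0. The Itô integral has variance (by the Itô isometry) sigma^2 * int_0^t exp(-2 theta (t - s)) ds = sigma^2 * (1 - exp(-2 theta t)) / (2 theta), independent of x_0.
With theta = 1/3, sigma = 5/4:
  Var(X_t) = (5/4)^2 * (1 - exp(-2*1/3 t)) / (2 * 1/3) = 75/32 - 75*exp(-2*t/3)/32.
As t -> infinity, exp(-2*1/3 t) -> 0, so the stationary variance is sigma^2 / (2 theta) = 75/32.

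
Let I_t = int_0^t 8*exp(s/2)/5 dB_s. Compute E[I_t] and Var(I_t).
E[I_t] = 0; Var(I_t) = 64*exp(t)/25 - 64/25

The Itô integral of a deterministic integrand f(s) has mean 0 because each increment f(s) * (B_{s+ds} - B_s) has mean 0. By the Itô isometry:
  Var( int_0^t f(s) dB_s ) = E[ (int_0^t f(s) dB_s)^2 ] = int_0^t f(s)^2 ds.
Here f(s) = 8*exp(s/2)/5, so f(s)^2 = 64*exp(s)/25. Integrate:
  int_0^t (64*exp(s)/25) ds = 64*exp(t)/25 - 64/25.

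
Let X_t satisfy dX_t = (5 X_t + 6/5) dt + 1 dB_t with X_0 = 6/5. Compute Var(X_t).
Var(X_t) = exp(10*t)/10 - 1/10

The variance V(t) = Var(X_t) satisfies V'(t) = 2 a V(t) + c^2 with V(0) = 0 (drift coefficient is linear in X, diffusion is constant). With a = 5, c = 1, the solution is
  V(t) = (c^2 / (2 a)) * (exp(2 a t) - 1)
       = (1^2 / (2*5)) * (exp(10 t) - 1)
       = exp(10*t)/10 - 1/10.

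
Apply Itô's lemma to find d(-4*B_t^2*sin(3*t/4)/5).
d(-4*B_t^2*sin(3*t/4)/5) = (-3*B_t^2*cos(3*t/4)/5 - 4*sin(3*t/4)/5) dt + (-8*B_t*sin(3*t/4)/5) dB_t

Itô's formula for f(t, x): d f(t, B_t) = (f_t + (1/2) f_xx) dt + f_x dB_t. Compute partials of f(t, x) = -4*x^2*sin(3*t/4)/5:
  f_t(t,x)  = -3*x^2*cos(3*t/4)/5
  f_x(t,x)  = -8*x*sin(3*t/4)/5
  f_xx(t,x) = -8*sin(3*t/4)/5
Assemble drift = f_t + (1/2) f_xx = -3*x^2*cos(3*t/4)/5 - 4*sin(3*t/4)/5 and diffusion = f_x = -8*x*sin(3*t/4)/5. Substituting x = B_t:
  d(-4*B_t^2*sin(3*t/4)/5) = (-3*B_t^2*cos(3*t/4)/5 - 4*sin(3*t/4)/5) dt + (-8*B_t*sin(3*t/4)/5) dB_t.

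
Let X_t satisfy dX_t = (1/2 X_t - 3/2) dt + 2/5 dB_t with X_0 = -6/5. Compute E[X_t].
E[X_t] = 3 - 21*exp(t/2)/5

Taking expectations and using E[dB_t] = 0, the mean m(t) = E[X_t] satisfies the ODE m'(t) = a m(t) + b with m(0) = x_0. With a = 1/2, b = -3/2, x_0 = -6/5, the solution is
  m(t) = x_0 * exp(a t) + (b/a) * (exp(a t) - 1)
       = (-6/5) * exp((1/2) t) + ((-3/2)/(1/2)) * (exp((1/2) t) - 1)
       = 3 - 21*exp(t/2)/5.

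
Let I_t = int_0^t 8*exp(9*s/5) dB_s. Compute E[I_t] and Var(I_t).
E[I_t] = 0; Var(I_t) = 160*exp(18*t/5)/9 - 160/9

The Itô integral of a deterministic integrand f(s) has mean 0 because each increment f(s) * (B_{s+ds} - B_s) has mean 0. By the Itô isometry:
  Var( int_0^t f(s) dB_s ) = E[ (int_0^t f(s) dB_s)^2 ] = int_0^t f(s)^2 ds.
Here f(s) = 8*exp(9*s/5), so f(s)^2 = 64*exp(18*s/5). Integrate:
  int_0^t (64*exp(18*s/5)) ds = 160*exp(18*t/5)/9 - 160/9.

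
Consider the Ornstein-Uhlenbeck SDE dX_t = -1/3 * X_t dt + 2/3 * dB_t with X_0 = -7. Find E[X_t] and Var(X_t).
E[X_t] = -7*exp(-t/3); Var(X_t) = 2/3 - 2*exp(-2*t/3)/3

The OU SDE dX = -theta X dt + sigma dB admits the integrating factor exp(theta t): d(exp(theta t) X_t) = sigma exp(theta t) dB_t. Integrating from 0 to t:
  X_t = x_0 * exp(-theta t) + sigma * int_0^t exp(-theta (t-s)) dB_s.
The Itô integral has mean 0 and (by the Itô isometry) variance sigma^2 * int_0^t exp(-2 theta (t - s)) ds = sigma^2 * (1 - exp(-2 theta t)) / (2 theta).
With theta = 1/3, sigma = 2/3, x_0 = -7:
  E[X_t] = -7 * exp(-1/3 t) = -7*exp(-t/3)
  Var(X_t) = (2/3)^2 * (1 - exp(-2*1/3 t)) / (2 * 1/3) = 2/3 - 2*exp(-2*t/3)/3.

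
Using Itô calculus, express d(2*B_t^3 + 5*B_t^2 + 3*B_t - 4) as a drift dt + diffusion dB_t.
d(2*B_t^3 + 5*B_t^2 + 3*B_t - 4) = (6*B_t + 5) dt + (6*B_t^2 + 10*B_t + 3) dB_t

Itô's formula for f(B_t) gives d f(B_t) = f'(B_t) dB_t + (1/2) f''(B_t) dt. Compute derivatives of f(x) = 2*x^3 + 5*x^2 + 3*x - 4:
  f'(x)  = 6*x^2 + 10*x + 3
  f''(x) = 12*x + 10
Substitute x = B_t and multiply the f'' term by 1/2:
  drift     = (1/2) * (12*x + 10) evaluated at B_t = 6*B_t + 5
  diffusion = (6*x^2 + 10*x + 3) evaluated at B_t = 6*B_t^2 + 10*B_t + 3
Therefore d(2*B_t^3 + 5*B_t^2 + 3*B_t - 4) = (6*B_t + 5) dt + (6*B_t^2 + 10*B_t + 3) dB_t.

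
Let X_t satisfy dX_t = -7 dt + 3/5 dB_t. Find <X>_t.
<X>_t = 9*t/25

For an Itô process dX_t = a(t) dt + b(t) dB_t, the quadratic variation is <X>_t = int_0^t b(s)^2 ds (the drift term does not contribute). Here b(s) = 3/5, so
  b(s)^2 = 9/25.
Integrating from 0 to t:
  <X>_t = int_0^t (9/25) ds = 9*t/25.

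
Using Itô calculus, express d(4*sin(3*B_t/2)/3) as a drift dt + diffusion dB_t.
d(4*sin(3*B_t/2)/3) = (-3*sin(3*B_t/2)/2) dt + (2*cos(3*B_t/2)) dB_t

Itô's formula for f(B_t) gives d f(B_t) = f'(B_t) dB_t + (1/2) f''(B_t) dt. Compute derivatives of f(x) = 4*sin(3*x/2)/3:
  f'(x)  = 2*cos(3*x/2)
  f''(x) = -3*sin(3*x/2)
Substitute x = B_t and multiply the f'' term by 1/2:
  drift     = (1/2) * (-3*sin(3*x/2)) evaluated at B_t = -3*sin(3*B_t/2)/2
  diffusion = (2*cos(3*x/2)) evaluated at B_t = 2*cos(3*B_t/2)
Therefore d(4*sin(3*B_t/2)/3) = (-3*sin(3*B_t/2)/2) dt + (2*cos(3*B_t/2)) dB_t.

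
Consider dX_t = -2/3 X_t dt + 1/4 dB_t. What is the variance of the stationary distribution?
lim Var(X_t) = 3/64

The OU SDE dX = -theta X dt + sigma dB admits the integrating factor exp(theta t): d(exp(theta t) X_t) = sigma exp(theta t) dB_t. Integrating from 0 to t gives X_t = x_0 * exp(-theta t) + sigma * int_0^t exp(-theta (t-s)) dB_s for any initial x_0. The Itô integral has variance (by the Itô isometry) sigma^2 * int_0^t exp(-2 theta (t - s)) ds = sigma^2 * (1 - exp(-2 theta t)) / (2 theta), independent of x_0.
With theta = 2/3, sigma = 1/4:
  Var(X_t) = (1/4)^2 * (1 - exp(-2*2/3 t)) / (2 * 2/3) = 3/64 - 3*exp(-4*t/3)/64.
As t -> infinity, exp(-2*2/3 t) -> 0, so the stationary variance is sigma^2 / (2 theta) = 3/64.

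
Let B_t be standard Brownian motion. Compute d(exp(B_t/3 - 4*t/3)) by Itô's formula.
d(exp(B_t/3 - 4*t/3)) = (-23*exp(B_t/3 - 4*t/3)/18) dt + (exp(B_t/3 - 4*t/3)/3) dB_t

Itô's formula for f(t, x): d f(t, B_t) = (f_t + (1/2) f_xx) dt + f_x dB_t. Compute partials of f(t, x) = exp(-4*t/3 + x/3):
  f_t(t,x)  = -4*exp(-4*t/3 + x/3)/3
  f_x(t,x)  = exp(-4*t/3 + x/3)/3
  f_xx(t,x) = exp(-4*t/3 + x/3)/9
Assemble drift = f_t + (1/2) f_xx = -23*exp(-4*t/3 + x/3)/18 and diffusion = f_x = exp(-4*t/3 + x/3)/3. Substituting x = B_t:
  d(exp(B_t/3 - 4*t/3)) = (-23*exp(B_t/3 - 4*t/3)/18) dt + (exp(B_t/3 - 4*t/3)/3) dB_t.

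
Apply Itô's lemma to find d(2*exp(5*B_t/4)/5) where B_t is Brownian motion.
d(2*exp(5*B_t/4)/5) = (5*exp(5*B_t/4)/16) dt + (exp(5*B_t/4)/2) dB_t

Itô's formula for f(B_t) gives d f(B_t) = f'(B_t) dB_t + (1/2) f''(B_t) dt. Compute derivatives of f(x) = 2*exp(5*x/4)/5:
  f'(x)  = exp(5*x/4)/2
  f''(x) = 5*exp(5*x/4)/8
Substitute x = B_t and multiply the f'' term by 1/2:
  drift     = (1/2) * (5*exp(5*x/4)/8) evaluated at B_t = 5*exp(5*B_t/4)/16
  diffusion = (exp(5*x/4)/2) evaluated at B_t = exp(5*B_t/4)/2
Therefore d(2*exp(5*B_t/4)/5) = (5*exp(5*B_t/4)/16) dt + (exp(5*B_t/4)/2) dB_t.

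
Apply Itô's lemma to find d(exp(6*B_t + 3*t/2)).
d(exp(6*B_t + 3*t/2)) = (39*exp(6*B_t + 3*t/2)/2) dt + (6*exp(6*B_t + 3*t/2)) dB_t

Itô's formula for f(t, x): d f(t, B_t) = (f_t + (1/2) f_xx) dt + f_x dB_t. Compute partials of f(t, x) = exp(3*t/2 + 6*x):
  f_t(t,x)  = 3*exp(3*t/2 + 6*x)/2
  f_x(t,x)  = 6*exp(3*t/2 + 6*x)
  f_xx(t,x) = 36*exp(3*t/2 + 6*x)
Assemble drift = f_t + (1/2) f_xx = 39*exp(3*t/2 + 6*x)/2 and diffusion = f_x = 6*exp(3*t/2 + 6*x). Substituting x = B_t:
  d(exp(6*B_t + 3*t/2)) = (39*exp(6*B_t + 3*t/2)/2) dt + (6*exp(6*B_t + 3*t/2)) dB_t.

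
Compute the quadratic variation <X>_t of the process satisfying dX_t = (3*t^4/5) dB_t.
<X>_t = t^9/25

For an Itô process dX_t = a(t) dt + b(t) dB_t, the quadratic variation is <X>_t = int_0^t b(s)^2 ds (the drift term does not contribute). Here b(s) = 3*s^4/5, so
  b(s)^2 = 9*s^8/25.
Integrating from 0 to t:
  <X>_t = int_0^t (9*s^8/25) ds = t^9/25.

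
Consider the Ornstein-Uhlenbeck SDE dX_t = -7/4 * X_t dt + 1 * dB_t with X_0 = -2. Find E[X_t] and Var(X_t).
E[X_t] = -2*exp(-7*t/4); Var(X_t) = 2/7 - 2*exp(-7*t/2)/7

The OU SDE dX = -theta X dt + sigma dB admits the integrating factor exp(theta t): d(exp(theta t) X_t) = sigma exp(theta t) dB_t. Integrating from 0 to t:
  X_t = x_0 * exp(-theta t) + sigma * int_0^t exp(-theta (t-s)) dB_s.
The Itô integral has mean 0 and (by the Itô isometry) variance sigma^2 * int_0^t exp(-2 theta (t - s)) ds = sigma^2 * (1 - exp(-2 theta t)) / (2 theta).
With theta = 7/4, sigma = 1, x_0 = -2:
  E[X_t] = -2 * exp(-7/4 t) = -2*exp(-7*t/4)
  Var(X_t) = (1)^2 * (1 - exp(-2*7/4 t)) / (2 * 7/4) = 2/7 - 2*exp(-7*t/2)/7.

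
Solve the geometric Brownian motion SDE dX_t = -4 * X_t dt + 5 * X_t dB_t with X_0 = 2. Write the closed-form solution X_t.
X_t = 2 * exp((-33/2) * t + (5) * B_t)

For GBM dX = mu X dt + sigma X dB with X_0 = x_0, apply Itô to Y = log X: dY = (mu - sigma^2/2) dt + sigma dB, so Y_t = log(x_0) + (mu - sigma^2/2) t + sigma B_t and hence X_t = x_0 * exp((mu - sigma^2/2) t + sigma B_t).
With mu = -4, sigma = 5, x_0 = 2, this gives:
  X_t = 2 * exp((-33/2) * t + (5) * B_t).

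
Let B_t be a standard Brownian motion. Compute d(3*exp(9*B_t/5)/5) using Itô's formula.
d(3*exp(9*B_t/5)/5) = (243*exp(9*B_t/5)/250) dt + (27*exp(9*B_t/5)/25) dB_t

Itô's formula for f(B_t) gives d f(B_t) = f'(B_t) dB_t + (1/2) f''(B_t) dt. Compute derivatives of f(x) = 3*exp(9*x/5)/5:
  f'(x)  = 27*exp(9*x/5)/25
  f''(x) = 243*exp(9*x/5)/125
Substitute x = B_t and multiply the f'' term by 1/2:
  drift     = (1/2) * (243*exp(9*x/5)/125) evaluated at B_t = 243*exp(9*B_t/5)/250
  diffusion = (27*exp(9*x/5)/25) evaluated at B_t = 27*exp(9*B_t/5)/25
Therefore d(3*exp(9*B_t/5)/5) = (243*exp(9*B_t/5)/250) dt + (27*exp(9*B_t/5)/25) dB_t.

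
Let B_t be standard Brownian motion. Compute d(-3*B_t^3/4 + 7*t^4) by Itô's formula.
d(-3*B_t^3/4 + 7*t^4) = (-9*B_t/4 + 28*t^3) dt + (-9*B_t^2/4) dB_t

Itô's formula for f(t, x): d f(t, B_t) = (f_t + (1/2) f_xx) dt + f_x dB_t. Compute partials of f(t, x) = 7*t^4 - 3*x^3/4:
  f_t(t,x)  = 28*t^3
  f_x(t,x)  = -9*x^2/4
  f_xx(t,x) = -9*x/2
Assemble drift = f_t + (1/2) f_xx = 28*t^3 - 9*x/4 and diffusion = f_x = -9*x^2/4. Substituting x = B_t:
  d(-3*B_t^3/4 + 7*t^4) = (-9*B_t/4 + 28*t^3) dt + (-9*B_t^2/4) dB_t.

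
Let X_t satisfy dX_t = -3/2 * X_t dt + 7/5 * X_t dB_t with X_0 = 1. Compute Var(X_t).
Var(X_t) = (exp(49*t/25) - 1)*exp(-3*t)

For GBM dX = mu X dt + sigma X dB with X_0 = x_0, apply Itô to Y = log X: dY = (mu - sigma^2/2) dt + sigma dB, so Y_t = log(x_0) + (mu - sigma^2/2) t + sigma B_t and hence X_t = x_0 * exp((mu - sigma^2/2) t + sigma B_t).
With mu = -3/2, sigma = 7/5, x_0 = 1, this gives:
  X_t = 1 * exp((-62/25) * t + (7/5) * B_t).
Since sigma*B_t ~ Normal(0, sigma^2 t), E[exp(sigma*B_t)] = exp(sigma^2 t / 2); so E[X_t] = x_0 * exp((mu - sigma^2/2) t) * exp(sigma^2 t / 2) = x_0 * exp(mu t) = exp(-3*t/2).
Var(X_t) = E[X_t^2] - (E[X_t])^2 = x_0^2 * exp(2 mu t) * (exp(sigma^2 t) - 1) = (exp(49*t/25) - 1)*exp(-3*t).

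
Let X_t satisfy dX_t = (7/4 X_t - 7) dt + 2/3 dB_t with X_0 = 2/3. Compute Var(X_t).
Var(X_t) = 8*exp(7*t/2)/63 - 8/63

The variance V(t) = Var(X_t) satisfies V'(t) = 2 a V(t) + c^2 with V(0) = 0 (drift coefficient is linear in X, diffusion is constant). With a = 7/4, c = 2/3, the solution is
  V(t) = (c^2 / (2 a)) * (exp(2 a t) - 1)
       = ((2/3)^2 / (2*(7/4))) * (exp((7/2) t) - 1)
       = 8*exp(7*t/2)/63 - 8/63.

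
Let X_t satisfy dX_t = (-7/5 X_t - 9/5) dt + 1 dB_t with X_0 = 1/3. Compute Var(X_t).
Var(X_t) = 5/14 - 5*exp(-14*t/5)/14

The variance V(t) = Var(X_t) satisfies V'(t) = 2 a V(t) + c^2 with V(0) = 0 (drift coefficient is linear in X, diffusion is constant). With a = -7/5, c = 1, the solution is
  V(t) = (c^2 / (2 a)) * (exp(2 a t) - 1)
       = (1^2 / (2*(-7/5))) * (exp((-14/5) t) - 1)
       = 5/14 - 5*exp(-14*t/5)/14.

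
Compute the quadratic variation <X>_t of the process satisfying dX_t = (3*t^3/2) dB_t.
<X>_t = 9*t^7/28

For an Itô process dX_t = a(t) dt + b(t) dB_t, the quadratic variation is <X>_t = int_0^t b(s)^2 ds (the drift term does not contribute). Here b(s) = 3*s^3/2, so
  b(s)^2 = 9*s^6/4.
Integrating from 0 to t:
  <X>_t = int_0^t (9*s^6/4) ds = 9*t^7/28.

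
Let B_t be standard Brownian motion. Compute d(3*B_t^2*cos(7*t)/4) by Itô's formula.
d(3*B_t^2*cos(7*t)/4) = (-21*B_t^2*sin(7*t)/4 + 3*cos(7*t)/4) dt + (3*B_t*cos(7*t)/2) dB_t

Itô's formula for f(t, x): d f(t, B_t) = (f_t + (1/2) f_xx) dt + f_x dB_t. Compute partials of f(t, x) = 3*x^2*cos(7*t)/4:
  f_t(t,x)  = -21*x^2*sin(7*t)/4
  f_x(t,x)  = 3*x*cos(7*t)/2
  f_xx(t,x) = 3*cos(7*t)/2
Assemble drift = f_t + (1/2) f_xx = -21*x^2*sin(7*t)/4 + 3*cos(7*t)/4 and diffusion = f_x = 3*x*cos(7*t)/2. Substituting x = B_t:
  d(3*B_t^2*cos(7*t)/4) = (-21*B_t^2*sin(7*t)/4 + 3*cos(7*t)/4) dt + (3*B_t*cos(7*t)/2) dB_t.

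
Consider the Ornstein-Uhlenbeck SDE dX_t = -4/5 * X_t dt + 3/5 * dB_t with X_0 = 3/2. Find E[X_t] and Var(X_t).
E[X_t] = 3*exp(-4*t/5)/2; Var(X_t) = 9/40 - 9*exp(-8*t/5)/40

The OU SDE dX = -theta X dt + sigma dB admits the integrating factor exp(theta t): d(exp(theta t) X_t) = sigma exp(theta t) dB_t. Integrating from 0 to t:
  X_t = x_0 * exp(-theta t) + sigma * int_0^t exp(-theta (t-s)) dB_s.
The Itô integral has mean 0 and (by the Itô isometry) variance sigma^2 * int_0^t exp(-2 theta (t - s)) ds = sigma^2 * (1 - exp(-2 theta t)) / (2 theta).
With theta = 4/5, sigma = 3/5, x_0 = 3/2:
  E[X_t] = 3/2 * exp(-4/5 t) = 3*exp(-4*t/5)/2
  Var(X_t) = (3/5)^2 * (1 - exp(-2*4/5 t)) / (2 * 4/5) = 9/40 - 9*exp(-8*t/5)/40.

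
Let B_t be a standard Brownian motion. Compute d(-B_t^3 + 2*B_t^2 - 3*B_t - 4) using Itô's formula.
d(-B_t^3 + 2*B_t^2 - 3*B_t - 4) = (2 - 3*B_t) dt + (-3*B_t^2 + 4*B_t - 3) dB_t

Itô's formula for f(B_t) gives d f(B_t) = f'(B_t) dB_t + (1/2) f''(B_t) dt. Compute derivatives of f(x) = -x^3 + 2*x^2 - 3*x - 4:
  f'(x)  = -3*x^2 + 4*x - 3
  f''(x) = 4 - 6*x
Substitute x = B_t and multiply the f'' term by 1/2:
  drift     = (1/2) * (4 - 6*x) evaluated at B_t = 2 - 3*B_t
  diffusion = (-3*x^2 + 4*x - 3) evaluated at B_t = -3*B_t^2 + 4*B_t - 3
Therefore d(-B_t^3 + 2*B_t^2 - 3*B_t - 4) = (2 - 3*B_t) dt + (-3*B_t^2 + 4*B_t - 3) dB_t.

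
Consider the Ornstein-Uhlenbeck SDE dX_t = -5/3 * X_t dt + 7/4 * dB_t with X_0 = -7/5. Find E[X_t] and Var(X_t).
E[X_t] = -7*exp(-5*t/3)/5; Var(X_t) = 147/160 - 147*exp(-10*t/3)/160

The OU SDE dX = -theta X dt + sigma dB admits the integrating factor exp(theta t): d(exp(theta t) X_t) = sigma exp(theta t) dB_t. Integrating from 0 to t:
  X_t = x_0 * exp(-theta t) + sigma * int_0^t exp(-theta (t-s)) dB_s.
The Itô integral has mean 0 and (by the Itô isometry) variance sigma^2 * int_0^t exp(-2 theta (t - s)) ds = sigma^2 * (1 - exp(-2 theta t)) / (2 theta).
With theta = 5/3, sigma = 7/4, x_0 = -7/5:
  E[X_t] = -7/5 * exp(-5/3 t) = -7*exp(-5*t/3)/5
  Var(X_t) = (7/4)^2 * (1 - exp(-2*5/3 t)) / (2 * 5/3) = 147/160 - 147*exp(-10*t/3)/160.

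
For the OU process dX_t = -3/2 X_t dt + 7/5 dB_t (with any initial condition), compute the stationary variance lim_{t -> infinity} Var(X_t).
lim Var(X_t) = 49/75

The OU SDE dX = -theta X dt + sigma dB admits the integrating factor exp(theta t): d(exp(theta t) X_t) = sigma exp(theta t) dB_t. Integrating from 0 to t gives X_t = x_0 * exp(-theta t) + sigma * int_0^t exp(-theta (t-s)) dB_s for any initial x_0. The Itô integral has variance (by the Itô isometry) sigma^2 * int_0^t exp(-2 theta (t - s)) ds = sigma^2 * (1 - exp(-2 theta t)) / (2 theta), independent of x_0.
With theta = 3/2, sigma = 7/5:
  Var(X_t) = (7/5)^2 * (1 - exp(-2*3/2 t)) / (2 * 3/2) = 49/75 - 49*exp(-3*t)/75.
As t -> infinity, exp(-2*3/2 t) -> 0, so the stationary variance is sigma^2 / (2 theta) = 49/75.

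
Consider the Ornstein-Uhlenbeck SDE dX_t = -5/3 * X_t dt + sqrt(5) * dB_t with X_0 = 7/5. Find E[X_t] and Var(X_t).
E[X_t] = 7*exp(-5*t/3)/5; Var(X_t) = 3/2 - 3*exp(-10*t/3)/2

The OU SDE dX = -theta X dt + sigma dB admits the integrating factor exp(theta t): d(exp(theta t) X_t) = sigma exp(theta t) dB_t. Integrating from 0 to t:
  X_t = x_0 * exp(-theta t) + sigma * int_0^t exp(-theta (t-s)) dB_s.
The Itô integral has mean 0 and (by the Itô isometry) variance sigma^2 * int_0^t exp(-2 theta (t - s)) ds = sigma^2 * (1 - exp(-2 theta t)) / (2 theta).
With theta = 5/3, sigma = sqrt(5), x_0 = 7/5:
  E[X_t] = 7/5 * exp(-5/3 t) = 7*exp(-5*t/3)/5
  Var(X_t) = (sqrt(5))^2 * (1 - exp(-2*5/3 t)) / (2 * 5/3) = 3/2 - 3*exp(-10*t/3)/2.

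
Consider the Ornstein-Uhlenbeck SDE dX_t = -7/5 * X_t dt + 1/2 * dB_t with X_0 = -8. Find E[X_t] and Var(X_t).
E[X_t] = -8*exp(-7*t/5); Var(X_t) = 5/56 - 5*exp(-14*t/5)/56

The OU SDE dX = -theta X dt + sigma dB admits the integrating factor exp(theta t): d(exp(theta t) X_t) = sigma exp(theta t) dB_t. Integrating from 0 to t:
  X_t = x_0 * exp(-theta t) + sigma * int_0^t exp(-theta (t-s)) dB_s.
The Itô integral has mean 0 and (by the Itô isometry) variance sigma^2 * int_0^t exp(-2 theta (t - s)) ds = sigma^2 * (1 - exp(-2 theta t)) / (2 theta).
With theta = 7/5, sigma = 1/2, x_0 = -8:
  E[X_t] = -8 * exp(-7/5 t) = -8*exp(-7*t/5)
  Var(X_t) = (1/2)^2 * (1 - exp(-2*7/5 t)) / (2 * 7/5) = 5/56 - 5*exp(-14*t/5)/56.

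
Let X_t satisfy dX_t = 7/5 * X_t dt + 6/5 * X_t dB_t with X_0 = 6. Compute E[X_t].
E[X_t] = 6*exp(7*t/5)

For GBM dX = mu X dt + sigma X dB with X_0 = x_0, apply Itô to Y = log X: dY = (mu - sigma^2/2) dt + sigma dB, so Y_t = log(x_0) + (mu - sigma^2/2) t + sigma B_t and hence X_t = x_0 * exp((mu - sigma^2/2) t + sigma B_t).
With mu = 7/5, sigma = 6/5, x_0 = 6, this gives:
  X_t = 6 * exp((17/25) * t + (6/5) * B_t).
Since sigma*B_t ~ Normal(0, sigma^2 t), E[exp(sigma*B_t)] = exp(sigma^2 t / 2); so E[X_t] = x_0 * exp((mu - sigma^2/2) t) * exp(sigma^2 t / 2) = x_0 * exp(mu t) = 6*exp(7*t/5).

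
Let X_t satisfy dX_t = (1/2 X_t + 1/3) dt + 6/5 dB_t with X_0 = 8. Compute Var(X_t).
Var(X_t) = 36*exp(t)/25 - 36/25

The variance V(t) = Var(X_t) satisfies V'(t) = 2 a V(t) + c^2 with V(0) = 0 (drift coefficient is linear in X, diffusion is constant). With a = 1/2, c = 6/5, the solution is
  V(t) = (c^2 / (2 a)) * (exp(2 a t) - 1)
       = ((6/5)^2 / (2*(1/2))) * (exp(1 t) - 1)
       = 36*exp(t)/25 - 36/25.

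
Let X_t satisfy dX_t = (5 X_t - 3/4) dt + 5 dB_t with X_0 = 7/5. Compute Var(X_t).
Var(X_t) = 5*exp(10*t)/2 - 5/2

The variance V(t) = Var(X_t) satisfies V'(t) = 2 a V(t) + c^2 with V(0) = 0 (drift coefficient is linear in X, diffusion is constant). With a = 5, c = 5, the solution is
  V(t) = (c^2 / (2 a)) * (exp(2 a t) - 1)
       = (5^2 / (2*5)) * (exp(10 t) - 1)
       = 5*exp(10*t)/2 - 5/2.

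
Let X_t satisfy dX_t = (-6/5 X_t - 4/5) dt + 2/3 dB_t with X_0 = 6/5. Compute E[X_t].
E[X_t] = -2/3 + 28*exp(-6*t/5)/15

Taking expectations and using E[dB_t] = 0, the mean m(t) = E[X_t] satisfies the ODE m'(t) = a m(t) + b with m(0) = x_0. With a = -6/5, b = -4/5, x_0 = 6/5, the solution is
  m(t) = x_0 * exp(a t) + (b/a) * (exp(a t) - 1)
       = (6/5) * exp((-6/5) t) + ((-4/5)/(-6/5)) * (exp((-6/5) t) - 1)
       = -2/3 + 28*exp(-6*t/5)/15.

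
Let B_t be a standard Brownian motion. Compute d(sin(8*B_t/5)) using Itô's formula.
d(sin(8*B_t/5)) = (-32*sin(8*B_t/5)/25) dt + (8*cos(8*B_t/5)/5) dB_t

Itô's formula for f(B_t) gives d f(B_t) = f'(B_t) dB_t + (1/2) f''(B_t) dt. Compute derivatives of f(x) = sin(8*x/5):
  f'(x)  = 8*cos(8*x/5)/5
  f''(x) = -64*sin(8*x/5)/25
Substitute x = B_t and multiply the f'' term by 1/2:
  drift     = (1/2) * (-64*sin(8*x/5)/25) evaluated at B_t = -32*sin(8*B_t/5)/25
  diffusion = (8*cos(8*x/5)/5) evaluated at B_t = 8*cos(8*B_t/5)/5
Therefore d(sin(8*B_t/5)) = (-32*sin(8*B_t/5)/25) dt + (8*cos(8*B_t/5)/5) dB_t.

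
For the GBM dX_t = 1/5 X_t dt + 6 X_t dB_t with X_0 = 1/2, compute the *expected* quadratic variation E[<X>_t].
E[<X>_t] = 45*exp(182*t/5)/182 - 45/182

<X>_t = int_0^t (6 * X_s)^2 ds. Taking expectation inside the integral: E[<X>_t] = 6^2 * int_0^t E[X_s^2] ds. For GBM, E[X_s^2] = x_0^2 * exp((2 mu + sigma^2) s). Integrating:
  E[<X>_t] = 6^2 * (1/2)^2 * (exp((2*(1/5) + 6^2) t) - 1) / (2*(1/5) + 6^2)
           = 6^2 * (1/2)^2 * (exp((182/5) t) - 1) / (182/5) = 45*exp(182*t/5)/182 - 45/182.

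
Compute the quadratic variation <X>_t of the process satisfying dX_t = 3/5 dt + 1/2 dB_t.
<X>_t = t/4

For an Itô process dX_t = a(t) dt + b(t) dB_t, the quadratic variation is <X>_t = int_0^t b(s)^2 ds (the drift term does not contribute). Here b(s) = 1/2, so
  b(s)^2 = 1/4.
Integrating from 0 to t:
  <X>_t = int_0^t (1/4) ds = t/4.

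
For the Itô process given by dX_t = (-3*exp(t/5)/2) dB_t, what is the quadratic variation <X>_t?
<X>_t = 45*exp(2*t/5)/8 - 45/8

For an Itô process dX_t = a(t) dt + b(t) dB_t, the quadratic variation is <X>_t = int_0^t b(s)^2 ds (the drift term does not contribute). Here b(s) = -3*exp(s/5)/2, so
  b(s)^2 = 9*exp(2*s/5)/4.
Integrating from 0 to t:
  <X>_t = int_0^t (9*exp(2*s/5)/4) ds = 45*exp(2*t/5)/8 - 45/8.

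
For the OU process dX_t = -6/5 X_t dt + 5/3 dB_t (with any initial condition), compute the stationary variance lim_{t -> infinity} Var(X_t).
lim Var(X_t) = 125/108

The OU SDE dX = -theta X dt + sigma dB admits the integrating factor exp(theta t): d(exp(theta t) X_t) = sigma exp(theta t) dB_t. Integrating from 0 to t gives X_t = x_0 * exp(-theta t) + sigma * int_0^t exp(-theta (t-s)) dB_s for any initial x_0. The Itô integral has variance (by the Itô isometry) sigma^2 * int_0^t exp(-2 theta (t - s)) ds = sigma^2 * (1 - exp(-2 theta t)) / (2 theta), independent of x_0.
With theta = 6/5, sigma = 5/3:
  Var(X_t) = (5/3)^2 * (1 - exp(-2*6/5 t)) / (2 * 6/5) = 125/108 - 125*exp(-12*t/5)/108.
As t -> infinity, exp(-2*6/5 t) -> 0, so the stationary variance is sigma^2 / (2 theta) = 125/108.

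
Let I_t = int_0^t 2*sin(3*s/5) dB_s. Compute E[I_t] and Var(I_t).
E[I_t] = 0; Var(I_t) = 2*t - 5*sin(6*t/5)/3

The Itô integral of a deterministic integrand f(s) has mean 0 because each increment f(s) * (B_{s+ds} - B_s) has mean 0. By the Itô isometry:
  Var( int_0^t f(s) dB_s ) = E[ (int_0^t f(s) dB_s)^2 ] = int_0^t f(s)^2 ds.
Here f(s) = 2*sin(3*s/5), so f(s)^2 = 4*sin(3*s/5)^2. Integrate:
  int_0^t (4*sin(3*s/5)^2) ds = 2*t - 5*sin(6*t/5)/3.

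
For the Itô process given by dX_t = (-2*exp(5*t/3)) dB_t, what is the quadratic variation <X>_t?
<X>_t = 6*exp(10*t/3)/5 - 6/5

For an Itô process dX_t = a(t) dt + b(t) dB_t, the quadratic variation is <X>_t = int_0^t b(s)^2 ds (the drift term does not contribute). Here b(s) = -2*exp(5*s/3), so
  b(s)^2 = 4*exp(10*s/3).
Integrating from 0 to t:
  <X>_t = int_0^t (4*exp(10*s/3)) ds = 6*exp(10*t/3)/5 - 6/5.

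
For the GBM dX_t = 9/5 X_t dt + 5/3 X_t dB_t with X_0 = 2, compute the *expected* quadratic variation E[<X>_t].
E[<X>_t] = 500*exp(287*t/45)/287 - 500/287

<X>_t = int_0^t ((5/3) * X_s)^2 ds. Taking expectation inside the integral: E[<X>_t] = (5/3)^2 * int_0^t E[X_s^2] ds. For GBM, E[X_s^2] = x_0^2 * exp((2 mu + sigma^2) s). Integrating:
  E[<X>_t] = (5/3)^2 * 2^2 * (exp((2*(9/5) + (5/3)^2) t) - 1) / (2*(9/5) + (5/3)^2)
           = (5/3)^2 * 2^2 * (exp((287/45) t) - 1) / (287/45) = 500*exp(287*t/45)/287 - 500/287.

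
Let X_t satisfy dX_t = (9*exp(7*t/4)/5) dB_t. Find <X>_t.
<X>_t = 162*exp(7*t/2)/175 - 162/175

For an Itô process dX_t = a(t) dt + b(t) dB_t, the quadratic variation is <X>_t = int_0^t b(s)^2 ds (the drift term does not contribute). Here b(s) = 9*exp(7*s/4)/5, so
  b(s)^2 = 81*exp(7*s/2)/25.
Integrating from 0 to t:
  <X>_t = int_0^t (81*exp(7*s/2)/25) ds = 162*exp(7*t/2)/175 - 162/175.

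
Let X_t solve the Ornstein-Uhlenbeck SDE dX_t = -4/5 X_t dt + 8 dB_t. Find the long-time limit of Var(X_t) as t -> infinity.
lim Var(X_t) = 40

The OU SDE dX = -theta X dt + sigma dB admits the integrating factor exp(theta t): d(exp(theta t) X_t) = sigma exp(theta t) dB_t. Integrating from 0 to t gives X_t = x_0 * exp(-theta t) + sigma * int_0^t exp(-theta (t-s)) dB_s for any initial x_0. The Itô integral has variance (by the Itô isometry) sigma^2 * int_0^t exp(-2 theta (t - s)) ds = sigma^2 * (1 - exp(-2 theta t)) / (2 theta), independent of x_0.
With theta = 4/5, sigma = 8:
  Var(X_t) = (8)^2 * (1 - exp(-2*4/5 t)) / (2 * 4/5) = 40 - 40*exp(-8*t/5).
As t -> infinity, exp(-2*4/5 t) -> 0, so the stationary variance is sigma^2 / (2 theta) = 40.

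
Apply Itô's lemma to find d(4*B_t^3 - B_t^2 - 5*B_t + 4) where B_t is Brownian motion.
d(4*B_t^3 - B_t^2 - 5*B_t + 4) = (12*B_t - 1) dt + (12*B_t^2 - 2*B_t - 5) dB_t

Itô's formula for f(B_t) gives d f(B_t) = f'(B_t) dB_t + (1/2) f''(B_t) dt. Compute derivatives of f(x) = 4*x^3 - x^2 - 5*x + 4:
  f'(x)  = 12*x^2 - 2*x - 5
  f''(x) = 24*x - 2
Substitute x = B_t and multiply the f'' term by 1/2:
  drift     = (1/2) * (24*x - 2) evaluated at B_t = 12*B_t - 1
  diffusion = (12*x^2 - 2*x - 5) evaluated at B_t = 12*B_t^2 - 2*B_t - 5
Therefore d(4*B_t^3 - B_t^2 - 5*B_t + 4) = (12*B_t - 1) dt + (12*B_t^2 - 2*B_t - 5) dB_t.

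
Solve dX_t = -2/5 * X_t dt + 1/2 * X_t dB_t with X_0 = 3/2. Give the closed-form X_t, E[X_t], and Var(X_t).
X_t = 3/2 * exp((-21/40) t + (1/2) B_t); E[X_t] = 3*exp(-2*t/5)/2; Var(X_t) = (9*exp(t/4) - 9)*exp(-4*t/5)/4

For GBM dX = mu X dt + sigma X dB with X_0 = x_0, apply Itô to Y = log X: dY = (mu - sigma^2/2) dt + sigma dB, so Y_t = log(x_0) + (mu - sigma^2/2) t + sigma B_t and hence X_t = x_0 * exp((mu - sigma^2/2) t + sigma B_t).
With mu = -2/5, sigma = 1/2, x_0 = 3/2, this gives:
  X_t = 3/2 * exp((-21/40) * t + (1/2) * B_t).
Since sigma*B_t ~ Normal(0, sigma^2 t), E[exp(sigma*B_t)] = exp(sigma^2 t / 2); so E[X_t] = x_0 * exp((mu - sigma^2/2) t) * exp(sigma^2 t / 2) = x_0 * exp(mu t) = 3*exp(-2*t/5)/2.
Var(X_t) = E[X_t^2] - (E[X_t])^2 = x_0^2 * exp(2 mu t) * (exp(sigma^2 t) - 1) = (9*exp(t/4) - 9)*exp(-4*t/5)/4.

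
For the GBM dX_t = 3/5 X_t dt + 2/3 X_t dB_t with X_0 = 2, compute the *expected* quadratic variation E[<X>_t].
E[<X>_t] = 40*exp(74*t/45)/37 - 40/37

<X>_t = int_0^t ((2/3) * X_s)^2 ds. Taking expectation inside the integral: E[<X>_t] = (2/3)^2 * int_0^t E[X_s^2] ds. For GBM, E[X_s^2] = x_0^2 * exp((2 mu + sigma^2) s). Integrating:
  E[<X>_t] = (2/3)^2 * 2^2 * (exp((2*(3/5) + (2/3)^2) t) - 1) / (2*(3/5) + (2/3)^2)
           = (2/3)^2 * 2^2 * (exp((74/45) t) - 1) / (74/45) = 40*exp(74*t/45)/37 - 40/37.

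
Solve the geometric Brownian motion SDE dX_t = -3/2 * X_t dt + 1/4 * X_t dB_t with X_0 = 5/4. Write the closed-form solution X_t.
X_t = 5/4 * exp((-49/32) * t + (1/4) * B_t)

For GBM dX = mu X dt + sigma X dB with X_0 = x_0, apply Itô to Y = log X: dY = (mu - sigma^2/2) dt + sigma dB, so Y_t = log(x_0) + (mu - sigma^2/2) t + sigma B_t and hence X_t = x_0 * exp((mu - sigma^2/2) t + sigma B_t).
With mu = -3/2, sigma = 1/4, x_0 = 5/4, this gives:
  X_t = 5/4 * exp((-49/32) * t + (1/4) * B_t).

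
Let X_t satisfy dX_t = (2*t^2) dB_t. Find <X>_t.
<X>_t = 4*t^5/5

For an Itô process dX_t = a(t) dt + b(t) dB_t, the quadratic variation is <X>_t = int_0^t b(s)^2 ds (the drift term does not contribute). Here b(s) = 2*s^2, so
  b(s)^2 = 4*s^4.
Integrating from 0 to t:
  <X>_t = int_0^t (4*s^4) ds = 4*t^5/5.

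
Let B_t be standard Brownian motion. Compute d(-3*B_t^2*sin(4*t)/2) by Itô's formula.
d(-3*B_t^2*sin(4*t)/2) = (-6*B_t^2*cos(4*t) - 3*sin(4*t)/2) dt + (-3*B_t*sin(4*t)) dB_t

Itô's formula for f(t, x): d f(t, B_t) = (f_t + (1/2) f_xx) dt + f_x dB_t. Compute partials of f(t, x) = -3*x^2*sin(4*t)/2:
  f_t(t,x)  = -6*x^2*cos(4*t)
  f_x(t,x)  = -3*x*sin(4*t)
  f_xx(t,x) = -3*sin(4*t)
Assemble drift = f_t + (1/2) f_xx = -6*x^2*cos(4*t) - 3*sin(4*t)/2 and diffusion = f_x = -3*x*sin(4*t). Substituting x = B_t:
  d(-3*B_t^2*sin(4*t)/2) = (-6*B_t^2*cos(4*t) - 3*sin(4*t)/2) dt + (-3*B_t*sin(4*t)) dB_t.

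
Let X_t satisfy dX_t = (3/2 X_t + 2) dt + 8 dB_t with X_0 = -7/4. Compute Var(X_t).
Var(X_t) = 64*exp(3*t)/3 - 64/3

The variance V(t) = Var(X_t) satisfies V'(t) = 2 a V(t) + c^2 with V(0) = 0 (drift coefficient is linear in X, diffusion is constant). With a = 3/2, c = 8, the solution is
  V(t) = (c^2 / (2 a)) * (exp(2 a t) - 1)
       = (8^2 / (2*(3/2))) * (exp(3 t) - 1)
       = 64*exp(3*t)/3 - 64/3.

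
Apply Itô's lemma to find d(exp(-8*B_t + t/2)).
d(exp(-8*B_t + t/2)) = (65*exp(-8*B_t + t/2)/2) dt + (-8*exp(-8*B_t + t/2)) dB_t

Itô's formula for f(t, x): d f(t, B_t) = (f_t + (1/2) f_xx) dt + f_x dB_t. Compute partials of f(t, x) = exp(t/2 - 8*x):
  f_t(t,x)  = exp(t/2 - 8*x)/2
  f_x(t,x)  = -8*exp(t/2 - 8*x)
  f_xx(t,x) = 64*exp(t/2 - 8*x)
Assemble drift = f_t + (1/2) f_xx = 65*exp(t/2 - 8*x)/2 and diffusion = f_x = -8*exp(t/2 - 8*x). Substituting x = B_t:
  d(exp(-8*B_t + t/2)) = (65*exp(-8*B_t + t/2)/2) dt + (-8*exp(-8*B_t + t/2)) dB_t.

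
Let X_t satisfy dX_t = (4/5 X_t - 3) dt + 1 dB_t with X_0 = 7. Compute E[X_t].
E[X_t] = 13*exp(4*t/5)/4 + 15/4

Taking expectations and using E[dB_t] = 0, the mean m(t) = E[X_t] satisfies the ODE m'(t) = a m(t) + b with m(0) = x_0. With a = 4/5, b = -3, x_0 = 7, the solution is
  m(t) = x_0 * exp(a t) + (b/a) * (exp(a t) - 1)
       = 7 * exp((4/5) t) + ((-3)/(4/5)) * (exp((4/5) t) - 1)
       = 13*exp(4*t/5)/4 + 15/4.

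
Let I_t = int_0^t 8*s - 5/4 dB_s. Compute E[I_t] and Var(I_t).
E[I_t] = 0; Var(I_t) = t*(1024*t^2 - 480*t + 75)/48

The Itô integral of a deterministic integrand f(s) has mean 0 because each increment f(s) * (B_{s+ds} - B_s) has mean 0. By the Itô isometry:
  Var( int_0^t f(s) dB_s ) = E[ (int_0^t f(s) dB_s)^2 ] = int_0^t f(s)^2 ds.
Here f(s) = 8*s - 5/4, so f(s)^2 = (32*s - 5)^2/16. Integrate:
  int_0^t ((32*s - 5)^2/16) ds = t*(1024*t^2 - 480*t + 75)/48.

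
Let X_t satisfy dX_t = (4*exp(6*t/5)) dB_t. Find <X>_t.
<X>_t = 20*exp(12*t/5)/3 - 20/3

For an Itô process dX_t = a(t) dt + b(t) dB_t, the quadratic variation is <X>_t = int_0^t b(s)^2 ds (the drift term does not contribute). Here b(s) = 4*exp(6*s/5), so
  b(s)^2 = 16*exp(12*s/5).
Integrating from 0 to t:
  <X>_t = int_0^t (16*exp(12*s/5)) ds = 20*exp(12*t/5)/3 - 20/3.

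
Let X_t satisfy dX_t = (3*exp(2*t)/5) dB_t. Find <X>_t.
<X>_t = 9*exp(4*t)/100 - 9/100

For an Itô process dX_t = a(t) dt + b(t) dB_t, the quadratic variation is <X>_t = int_0^t b(s)^2 ds (the drift term does not contribute). Here b(s) = 3*exp(2*s)/5, so
  b(s)^2 = 9*exp(4*s)/25.
Integrating from 0 to t:
  <X>_t = int_0^t (9*exp(4*s)/25) ds = 9*exp(4*t)/100 - 9/100.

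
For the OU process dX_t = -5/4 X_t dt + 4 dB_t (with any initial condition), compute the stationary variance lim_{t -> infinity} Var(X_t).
lim Var(X_t) = 32/5

The OU SDE dX = -theta X dt + sigma dB admits the integrating factor exp(theta t): d(exp(theta t) X_t) = sigma exp(theta t) dB_t. Integrating from 0 to t gives X_t = x_0 * exp(-theta t) + sigma * int_0^t exp(-theta (t-s)) dB_s for any initial x_0. The Itô integral has variance (by the Itô isometry) sigma^2 * int_0^t exp(-2 theta (t - s)) ds = sigma^2 * (1 - exp(-2 theta t)) / (2 theta), independent of x_0.
With theta = 5/4, sigma = 4:
  Var(X_t) = (4)^2 * (1 - exp(-2*5/4 t)) / (2 * 5/4) = 32/5 - 32*exp(-5*t/2)/5.
As t -> infinity, exp(-2*5/4 t) -> 0, so the stationary variance is sigma^2 / (2 theta) = 32/5.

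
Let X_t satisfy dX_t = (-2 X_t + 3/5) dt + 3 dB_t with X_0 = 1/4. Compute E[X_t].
E[X_t] = 3/10 - exp(-2*t)/20

Taking expectations and using E[dB_t] = 0, the mean m(t) = E[X_t] satisfies the ODE m'(t) = a m(t) + b with m(0) = x_0. With a = -2, b = 3/5, x_0 = 1/4, the solution is
  m(t) = x_0 * exp(a t) + (b/a) * (exp(a t) - 1)
       = (1/4) * exp((-2) t) + ((3/5)/(-2)) * (exp((-2) t) - 1)
       = 3/10 - exp(-2*t)/20.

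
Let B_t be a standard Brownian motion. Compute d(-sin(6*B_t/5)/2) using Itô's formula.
d(-sin(6*B_t/5)/2) = (9*sin(6*B_t/5)/25) dt + (-3*cos(6*B_t/5)/5) dB_t

Itô's formula for f(B_t) gives d f(B_t) = f'(B_t) dB_t + (1/2) f''(B_t) dt. Compute derivatives of f(x) = -sin(6*x/5)/2:
  f'(x)  = -3*cos(6*x/5)/5
  f''(x) = 18*sin(6*x/5)/25
Substitute x = B_t and multiply the f'' term by 1/2:
  drift     = (1/2) * (18*sin(6*x/5)/25) evaluated at B_t = 9*sin(6*B_t/5)/25
  diffusion = (-3*cos(6*x/5)/5) evaluated at B_t = -3*cos(6*B_t/5)/5
Therefore d(-sin(6*B_t/5)/2) = (9*sin(6*B_t/5)/25) dt + (-3*cos(6*B_t/5)/5) dB_t.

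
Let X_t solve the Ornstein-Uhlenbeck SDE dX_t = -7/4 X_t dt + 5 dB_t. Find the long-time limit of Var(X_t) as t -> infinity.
lim Var(X_t) = 50/7

The OU SDE dX = -theta X dt + sigma dB admits the integrating factor exp(theta t): d(exp(theta t) X_t) = sigma exp(theta t) dB_t. Integrating from 0 to t gives X_t = x_0 * exp(-theta t) + sigma * int_0^t exp(-theta (t-s)) dB_s for any initial x_0. The Itô integral has variance (by the Itô isometry) sigma^2 * int_0^t exp(-2 theta (t - s)) ds = sigma^2 * (1 - exp(-2 theta t)) / (2 theta), independent of x_0.
With theta = 7/4, sigma = 5:
  Var(X_t) = (5)^2 * (1 - exp(-2*7/4 t)) / (2 * 7/4) = 50/7 - 50*exp(-7*t/2)/7.
As t -> infinity, exp(-2*7/4 t) -> 0, so the stationary variance is sigma^2 / (2 theta) = 50/7.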